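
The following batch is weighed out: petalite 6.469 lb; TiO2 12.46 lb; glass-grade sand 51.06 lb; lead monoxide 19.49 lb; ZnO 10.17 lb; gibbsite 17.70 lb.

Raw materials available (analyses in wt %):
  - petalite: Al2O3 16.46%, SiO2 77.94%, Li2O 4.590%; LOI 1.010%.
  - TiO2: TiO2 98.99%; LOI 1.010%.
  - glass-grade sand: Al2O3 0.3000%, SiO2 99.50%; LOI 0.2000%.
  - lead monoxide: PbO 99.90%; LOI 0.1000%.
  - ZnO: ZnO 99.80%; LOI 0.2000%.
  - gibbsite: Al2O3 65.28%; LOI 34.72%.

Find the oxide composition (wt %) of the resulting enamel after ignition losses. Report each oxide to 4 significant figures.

Glass mass = 110.9 lb (batch 117.3 − LOI 6.479).
Composition: Al2O3 11.52%, SiO2 50.37%, Li2O 0.2678%, TiO2 11.12%, ZnO 9.155%, PbO 17.56%

In-progress results appear with 4-significant-figure rounding across the worked steps. Exact precision is carried in every operation; exactly one rounding goes into each reported figure; all derived quantities (yield, six oxide percentages, the totals, ignition loss, net glass mass) are computed at exact precision from the batch weights per 110.9 lb of glass, exactly as printed in the problem or the answer.
What the batch supplies per oxide:
  Al2O3: 6.469·0.1646 + 51.06·0.003000 + 17.70·0.6528 = 12.77 lb
  SiO2: 6.469·0.7794 + 51.06·0.9950 = 55.85 lb
  Li2O: 6.469·0.04590 = 0.2969 lb
  TiO2: 12.46·0.9899 = 12.33 lb
  ZnO: 10.17·0.9980 = 10.15 lb
  PbO: 19.49·0.9990 = 19.47 lb
LOI: 6.469·0.01010 + 12.46·0.01010 + 51.06·0.002000 + 19.49·0.001000 + 10.17·0.002000 + 17.70·0.3472 = 6.479 lb
batch − LOI leaves glass = 117.3 − 6.479 = 110.9 lb (= the summed oxide contributions)
oxide / glass × 100 gives the wt %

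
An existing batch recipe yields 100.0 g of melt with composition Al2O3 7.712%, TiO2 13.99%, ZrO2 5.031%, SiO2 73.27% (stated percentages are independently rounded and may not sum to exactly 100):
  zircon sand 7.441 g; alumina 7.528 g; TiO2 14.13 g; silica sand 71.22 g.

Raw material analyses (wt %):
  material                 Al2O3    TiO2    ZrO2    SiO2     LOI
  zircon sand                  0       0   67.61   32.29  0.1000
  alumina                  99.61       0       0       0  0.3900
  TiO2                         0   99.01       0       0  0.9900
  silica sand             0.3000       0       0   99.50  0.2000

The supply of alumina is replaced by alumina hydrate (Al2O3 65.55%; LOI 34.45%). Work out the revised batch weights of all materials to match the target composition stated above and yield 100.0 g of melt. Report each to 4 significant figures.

Intermediates are rounded to 4 significant digits as shown; all internal work keeps exact precision from start to finish; each reported value is rounded just once — the derived quantities are computed at full float precision (totals, net glass mass, four oxide percentages, yield, LOI) using the weight values at 100.0 g of glass as set out in the question or the answer.
Oxide-by-oxide targets in 100.0 g melt:
  Al2O3: 7.712% × 100.0 = 7.712 g
  TiO2: 13.99% × 100.0 = 13.99 g
  ZrO2: 5.031% × 100.0 = 5.031 g
  SiO2: 73.27% × 100.0 = 73.27 g
Mass-balance tally per oxide with the batch weights as given, for the quoted basis mass (each sum matches its target mass exact up to rounding of places):
  Al2O3: 11.44·0.6555 + 71.22·0.003000 = 7.713 g (target 7.712 g)
  TiO2: 14.13·0.9901 = 13.99 g (target 13.99 g)
  ZrO2: 7.441·0.6761 = 5.031 g (target 5.031 g)
  SiO2: 7.441·0.3229 + 71.22·0.9950 = 73.27 g (target 73.27 g)
Glass-mass bookkeeping: total charge less LOI = 100.0 g (oxide target masses add up to 100.0 g; with the basis standing at 100.0 g — deltas are rounding alone).
Total batch = Σ batch = 104.2 g; the LOI term Σ batch·LOI equals 4.231 g; the yield ratio, glass ÷ batch: 95.94%.

Revised batch per 100.0 g melt:
  zircon sand: 7.441 g
  alumina hydrate: 11.44 g
  TiO2: 14.13 g
  silica sand: 71.22 g
Total batch = 104.2 g; LOI loss = 4.231 g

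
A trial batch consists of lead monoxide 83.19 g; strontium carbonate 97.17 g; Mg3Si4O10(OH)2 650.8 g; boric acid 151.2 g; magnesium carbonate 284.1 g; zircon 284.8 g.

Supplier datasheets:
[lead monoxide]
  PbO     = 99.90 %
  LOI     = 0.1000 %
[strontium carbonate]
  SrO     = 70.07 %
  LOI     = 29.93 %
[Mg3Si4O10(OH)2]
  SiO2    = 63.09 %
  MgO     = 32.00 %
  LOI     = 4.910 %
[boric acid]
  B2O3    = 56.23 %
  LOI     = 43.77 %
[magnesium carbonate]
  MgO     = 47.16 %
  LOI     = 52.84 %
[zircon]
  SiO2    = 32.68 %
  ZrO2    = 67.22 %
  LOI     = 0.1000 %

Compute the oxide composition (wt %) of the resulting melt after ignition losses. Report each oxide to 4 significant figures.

Glass mass = 1274 g (batch 1551 − LOI 277.7).
Composition: SiO2 39.55%, SrO 5.346%, PbO 6.526%, MgO 26.87%, ZrO2 15.03%, B2O3 6.676%

Every computation keeps exact precision in every operation — values along the way are shown rounded off to 4 significant figures alongside each step. Each reported figure takes just one rounding. Derived quantities are carried using the weight values per 1274 g of glass in full precision (the yield, glass mass, ignition loss, the six compositions, totals), exactly as shown in the problem or answer text.
Delivered oxide masses:
  SiO2: 650.8·0.6309 + 284.8·0.3268 = 503.7 g
  SrO: 97.17·0.7007 = 68.09 g
  PbO: 83.19·0.9990 = 83.11 g
  MgO: 650.8·0.3200 + 284.1·0.4716 = 342.2 g
  ZrO2: 284.8·0.6722 = 191.4 g
  B2O3: 151.2·0.5623 = 85.02 g
LOI: 83.19·0.001000 + 97.17·0.2993 + 650.8·0.04910 + 151.2·0.4377 + 284.1·0.5284 + 284.8·0.001000 = 277.7 g
Net of LOI, the glass mass = 1551 − 277.7 = 1274 g (matching Σ of the oxides)
wt %: oxide over glass, times 100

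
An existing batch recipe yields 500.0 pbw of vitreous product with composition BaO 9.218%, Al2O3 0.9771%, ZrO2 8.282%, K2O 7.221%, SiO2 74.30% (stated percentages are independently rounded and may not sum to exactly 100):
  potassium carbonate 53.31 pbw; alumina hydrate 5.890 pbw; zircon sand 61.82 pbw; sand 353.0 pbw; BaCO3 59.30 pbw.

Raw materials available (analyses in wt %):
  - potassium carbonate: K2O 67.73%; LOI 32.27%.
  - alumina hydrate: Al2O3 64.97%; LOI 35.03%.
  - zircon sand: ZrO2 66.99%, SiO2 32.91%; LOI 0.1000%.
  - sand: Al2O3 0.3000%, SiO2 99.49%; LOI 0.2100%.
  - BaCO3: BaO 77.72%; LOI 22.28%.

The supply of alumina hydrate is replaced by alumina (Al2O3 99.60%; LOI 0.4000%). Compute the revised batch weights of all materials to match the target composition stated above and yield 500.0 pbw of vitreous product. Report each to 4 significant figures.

The intermediate values are shown, rounded to 4 significant digits, when written out; all internal work runs at exact precision in all steps; every reported value takes just one rounding — the derived quantities, including glass mass, five oxide percentages, LOI, the yield, totals, are rebuilt using the weight values at 500.0 pbw of glass at full precision as they appear in problem or answer.
Oxide-by-oxide targets in 500.0 pbw vitreous product:
  BaO: 9.218% × 500.0 = 46.09 pbw
  Al2O3: 0.9771% × 500.0 = 4.886 pbw
  ZrO2: 8.282% × 500.0 = 41.41 pbw
  K2O: 7.221% × 500.0 = 36.10 pbw
  SiO2: 74.30% × 500.0 = 371.5 pbw
Mass-balance tally per oxide with the batch weights as given, for the quoted basis mass (target by target, the sums agree up to rounding of the answer):
  BaO: 59.30·0.7772 = 46.09 pbw (target 46.09 pbw)
  Al2O3: 3.842·0.9960 + 353.0·0.003000 = 4.886 pbw (target 4.886 pbw)
  ZrO2: 61.82·0.6699 = 41.41 pbw (target 41.41 pbw)
  K2O: 53.31·0.6773 = 36.11 pbw (target 36.10 pbw)
  SiO2: 61.82·0.3291 + 353.0·0.9949 = 371.5 pbw (target 371.5 pbw)
The glass-mass cross-check: total batch − LOI = 500.0 pbw (the Σ of target masses is 500.0 pbw; with the basis standing at 500.0 pbw — a pure rounding effect).
Adding the batch up: Σ batch = 531.3 pbw; the LOI term Σ batch·LOI equals 31.23 pbw; glass ÷ batch gives a yield of 94.12%.

Revised batch per 500.0 pbw vitreous product:
  potassium carbonate: 53.31 pbw
  alumina: 3.842 pbw
  zircon sand: 61.82 pbw
  sand: 353.0 pbw
  BaCO3: 59.30 pbw
Total batch = 531.3 pbw; LOI loss = 31.23 pbw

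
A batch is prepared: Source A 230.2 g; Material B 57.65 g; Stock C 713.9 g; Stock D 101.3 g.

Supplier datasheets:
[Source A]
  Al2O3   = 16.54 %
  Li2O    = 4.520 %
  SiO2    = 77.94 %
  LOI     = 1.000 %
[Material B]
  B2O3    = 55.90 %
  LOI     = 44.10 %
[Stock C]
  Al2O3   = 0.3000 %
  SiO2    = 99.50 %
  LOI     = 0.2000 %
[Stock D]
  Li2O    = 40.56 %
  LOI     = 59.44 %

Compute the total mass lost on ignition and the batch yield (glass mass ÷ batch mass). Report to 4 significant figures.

LOI loss = 89.37 g; glass = 1014 g; yield = 91.90%

Intermediates are shown (rounded to 4 significant figures) as written. Every computation runs at full float precision end to end; exactly one rounding is applied to every reported number. Derived quantities (net glass mass, LOI, four oxide percentages, yield, totals) are rebuilt from the batch weights for 1014 g of glass at exact precision exactly as printed in problem or answer.
Each material's LOI contribution:
  Source A: 230.2 × 0.01000 = 2.302 g
  Material B: 57.65 × 0.4410 = 25.42 g
  Stock C: 713.9 × 0.002000 = 1.428 g
  Stock D: 101.3 × 0.5944 = 60.21 g
Total LOI = 89.37 g
Glass = batch − LOI = 1103 − 89.37 = 1014 g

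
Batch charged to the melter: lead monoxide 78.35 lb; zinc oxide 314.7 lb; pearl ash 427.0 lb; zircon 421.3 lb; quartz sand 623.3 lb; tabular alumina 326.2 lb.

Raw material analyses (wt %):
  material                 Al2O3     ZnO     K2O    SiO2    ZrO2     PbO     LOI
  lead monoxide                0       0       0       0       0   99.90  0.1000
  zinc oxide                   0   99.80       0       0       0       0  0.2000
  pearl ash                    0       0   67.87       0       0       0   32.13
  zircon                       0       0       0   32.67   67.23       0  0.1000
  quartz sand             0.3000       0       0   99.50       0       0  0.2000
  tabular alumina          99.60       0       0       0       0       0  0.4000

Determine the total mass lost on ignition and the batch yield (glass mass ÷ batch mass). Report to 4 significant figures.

LOI loss = 140.9 lb; glass = 2050 lb; yield = 93.57%

The whole derivation holds full float precision all the way through; in-progress results appear (rounded to four significant figures) when written out; each reported number sees exactly one rounding — derived quantities are carried from the weighed amounts on 2050 lb of glass at full precision (the six compositions, yield, LOI, totals, net glass mass), precisely as stated by question or answer.
Per-material ignition loss:
  lead monoxide: 78.35 × 0.001000 = 0.07835 lb
  zinc oxide: 314.7 × 0.002000 = 0.6294 lb
  pearl ash: 427.0 × 0.3213 = 137.2 lb
  zircon: 421.3 × 0.001000 = 0.4213 lb
  quartz sand: 623.3 × 0.002000 = 1.247 lb
  tabular alumina: 326.2 × 0.004000 = 1.305 lb
Total LOI = 140.9 lb
Glass = batch − LOI = 2191 − 140.9 = 2050 lb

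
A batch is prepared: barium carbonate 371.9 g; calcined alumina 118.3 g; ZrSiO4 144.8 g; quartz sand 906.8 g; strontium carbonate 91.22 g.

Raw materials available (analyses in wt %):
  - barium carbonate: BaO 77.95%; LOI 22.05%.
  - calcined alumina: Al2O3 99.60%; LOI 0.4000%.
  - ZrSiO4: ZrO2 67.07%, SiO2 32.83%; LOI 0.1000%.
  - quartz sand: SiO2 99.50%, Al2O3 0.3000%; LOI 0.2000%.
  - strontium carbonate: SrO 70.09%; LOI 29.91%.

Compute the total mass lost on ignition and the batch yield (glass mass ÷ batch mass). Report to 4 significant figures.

LOI loss = 111.7 g; glass = 1521 g; yield = 93.16%

In-progress results are displayed (rounded to four significant figures) when written out — every computation carries full float precision in every operation; each reported figure includes exactly one rounding. All derived quantities are recomputed from the weighed amounts on 1521 g of glass at full precision (the totals, yield, the five compositions, glass mass, LOI) as they appear in the problem or answer text.
Per-material ignition loss:
  barium carbonate: 371.9 × 0.2205 = 82.00 g
  calcined alumina: 118.3 × 0.004000 = 0.4732 g
  ZrSiO4: 144.8 × 0.001000 = 0.1448 g
  quartz sand: 906.8 × 0.002000 = 1.814 g
  strontium carbonate: 91.22 × 0.2991 = 27.28 g
Total LOI = 111.7 g
Glass = batch − LOI = 1633 − 111.7 = 1521 g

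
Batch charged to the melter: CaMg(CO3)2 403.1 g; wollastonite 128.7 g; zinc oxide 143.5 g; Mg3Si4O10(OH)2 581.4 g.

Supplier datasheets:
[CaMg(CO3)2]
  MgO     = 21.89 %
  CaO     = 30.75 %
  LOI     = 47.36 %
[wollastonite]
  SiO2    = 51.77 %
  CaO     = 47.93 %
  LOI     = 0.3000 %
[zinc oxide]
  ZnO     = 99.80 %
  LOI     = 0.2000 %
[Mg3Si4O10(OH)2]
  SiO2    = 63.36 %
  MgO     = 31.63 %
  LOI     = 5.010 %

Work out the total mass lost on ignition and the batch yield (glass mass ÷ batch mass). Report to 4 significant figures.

LOI loss = 220.7 g; glass = 1036 g; yield = 82.44%

Working values are printed rounded off to 4 significant figures across the worked steps — every computation holds full precision through every step; a single rounding yields each reported result; all derived quantities (net glass mass, the totals, four oxide percentages, the yield, ignition loss) are computed in full float precision from the weighed amounts on 1036 g of glass exactly as printed in either problem or answer.
Loss on ignition, line by line:
  CaMg(CO3)2: 403.1 × 0.4736 = 190.9 g
  wollastonite: 128.7 × 0.003000 = 0.3861 g
  zinc oxide: 143.5 × 0.002000 = 0.2870 g
  Mg3Si4O10(OH)2: 581.4 × 0.05010 = 29.13 g
Total LOI = 220.7 g
Glass = batch − LOI = 1257 − 220.7 = 1036 g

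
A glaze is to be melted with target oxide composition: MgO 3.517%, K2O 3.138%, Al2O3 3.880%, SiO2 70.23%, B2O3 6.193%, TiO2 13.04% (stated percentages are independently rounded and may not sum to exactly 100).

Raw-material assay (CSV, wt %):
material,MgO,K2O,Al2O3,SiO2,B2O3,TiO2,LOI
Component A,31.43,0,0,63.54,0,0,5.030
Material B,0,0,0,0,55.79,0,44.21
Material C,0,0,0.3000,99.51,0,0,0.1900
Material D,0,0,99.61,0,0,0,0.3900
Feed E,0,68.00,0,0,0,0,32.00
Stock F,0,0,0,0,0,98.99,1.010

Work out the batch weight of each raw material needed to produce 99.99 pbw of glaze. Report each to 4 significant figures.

Batch per 99.99 pbw glaze:
  Component A: 11.19 pbw
  Material B: 11.10 pbw
  Material C: 63.42 pbw
  Material D: 3.704 pbw
  Feed E: 4.614 pbw
  Stock F: 13.17 pbw
Total batch = 107.2 pbw; LOI loss = 7.215 pbw; yield = 93.27%

Mid-chain values are displayed, with 4-significant-digit rounding, in the working — each numeric step runs at exact precision throughout; a single rounding completes each reported figure. The derived quantities (ignition loss, glass mass, the yield, the six compositions, totals) are recomputed in full precision using the weight values for 99.99 pbw of glass exactly as shown in problem or answer.
Target oxide masses per 99.99 pbw glaze:
  MgO: 3.517% × 99.99 = 3.517 pbw
  K2O: 3.138% × 99.99 = 3.138 pbw
  Al2O3: 3.880% × 99.99 = 3.880 pbw
  SiO2: 70.23% × 99.99 = 70.22 pbw
  B2O3: 6.193% × 99.99 = 6.192 pbw
  TiO2: 13.04% × 99.99 = 13.04 pbw
Mass-balance tally per oxide with the batch weights as given, under the basis named above (summed amounts equal target values once rounding is allowed for):
  MgO: 11.19·0.3143 = 3.517 pbw (target 3.517 pbw)
  K2O: 4.614·0.6800 = 3.138 pbw (target 3.138 pbw)
  Al2O3: 63.42·0.003000 + 3.704·0.9961 = 3.880 pbw (target 3.880 pbw)
  SiO2: 11.19·0.6354 + 63.42·0.9951 = 70.22 pbw (target 70.22 pbw)
  B2O3: 11.10·0.5579 = 6.193 pbw (target 6.192 pbw)
  TiO2: 13.17·0.9899 = 13.04 pbw (target 13.04 pbw)
Mass balance on the glass: total batch − LOI = 99.98 pbw (per-oxide target masses sum to 99.99 pbw; against the stated basis, 99.99 pbw — a pure rounding effect).
Batch total: Σ batch = 107.2 pbw; the LOI term Σ batch·LOI equals 7.215 pbw; yield, glass over the total, = 93.27%.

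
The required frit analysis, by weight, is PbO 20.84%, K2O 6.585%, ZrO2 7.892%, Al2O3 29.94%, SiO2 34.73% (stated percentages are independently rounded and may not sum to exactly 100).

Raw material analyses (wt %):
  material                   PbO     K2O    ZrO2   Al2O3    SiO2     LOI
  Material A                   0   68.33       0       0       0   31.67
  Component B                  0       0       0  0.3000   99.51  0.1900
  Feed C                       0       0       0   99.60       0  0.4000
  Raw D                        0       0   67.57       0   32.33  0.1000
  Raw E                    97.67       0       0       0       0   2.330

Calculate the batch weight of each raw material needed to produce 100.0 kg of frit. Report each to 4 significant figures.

Batch per 100.0 kg frit:
  Material A: 9.637 kg
  Component B: 31.11 kg
  Feed C: 29.97 kg
  Raw D: 11.68 kg
  Raw E: 21.34 kg
Total batch = 103.7 kg; LOI loss = 3.740 kg; yield = 96.39%

Mid-chain values are shown, with 4-significant-figure rounding, as written; all internal work holds full float precision in all steps — each reported value receives exactly one rounding — derived quantities, which include LOI, the yield, the five compositions, glass mass, totals, are carried at exact precision, as quoted within the question or the answer, using the weight values for 100.0 kg of glass.
Target oxide masses per 100.0 kg frit:
  PbO: 20.84% × 100.0 = 20.84 kg
  K2O: 6.585% × 100.0 = 6.585 kg
  ZrO2: 7.892% × 100.0 = 7.892 kg
  Al2O3: 29.94% × 100.0 = 29.94 kg
  SiO2: 34.73% × 100.0 = 34.73 kg
Sums-versus-targets review given the weights on record, on the stated basis (target by target, the sums agree modulo rounding of the values):
  PbO: 21.34·0.9767 = 20.84 kg (target 20.84 kg)
  K2O: 9.637·0.6833 = 6.585 kg (target 6.585 kg)
  ZrO2: 11.68·0.6757 = 7.892 kg (target 7.892 kg)
  Al2O3: 31.11·0.003000 + 29.97·0.9960 = 29.94 kg (target 29.94 kg)
  SiO2: 31.11·0.9951 + 11.68·0.3233 = 34.73 kg (target 34.73 kg)
Glass-mass closure: the batch minus its LOI: 100.0 kg (summing oxide targets gives 99.99 kg; with the basis standing at 100.0 kg — rounding explains the deltas).
Whole-batch sum: Σ batch = 103.7 kg; Σ batch·LOI gives LOI loss = 3.740 kg; glass ÷ batch gives a yield of 96.39%.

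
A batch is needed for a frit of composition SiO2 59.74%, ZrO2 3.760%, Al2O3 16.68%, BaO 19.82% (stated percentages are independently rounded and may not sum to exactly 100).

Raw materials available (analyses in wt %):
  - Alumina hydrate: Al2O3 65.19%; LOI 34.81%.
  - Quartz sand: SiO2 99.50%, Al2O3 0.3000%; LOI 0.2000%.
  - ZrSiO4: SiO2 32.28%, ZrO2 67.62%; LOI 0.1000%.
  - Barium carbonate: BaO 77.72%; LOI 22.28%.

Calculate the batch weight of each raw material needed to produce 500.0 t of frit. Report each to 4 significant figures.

Every computation runs at full float precision at each step — in-progress results are displayed, rounded to 4 significant digits, in the working. A single rounding finalizes each reported result. All derived quantities (yield, glass mass, ignition loss, four oxide percentages, totals) are re-derived in full float precision using the weight values per 500.0 t of glass, exactly as printed in problem or answer.
Oxide mass targets, per 500.0 t frit:
  SiO2: 59.74% × 500.0 = 298.7 t
  ZrO2: 3.760% × 500.0 = 18.80 t
  Al2O3: 16.68% × 500.0 = 83.40 t
  BaO: 19.82% × 500.0 = 99.10 t
Sums-versus-targets review applying the batch weights above, on the stated basis (sums match the target masses given rounding of the digits):
  SiO2: 291.2·0.9950 + 27.80·0.3228 = 298.7 t (target 298.7 t)
  ZrO2: 27.80·0.6762 = 18.80 t (target 18.80 t)
  Al2O3: 126.6·0.6519 + 291.2·0.003000 = 83.40 t (target 83.40 t)
  BaO: 127.5·0.7772 = 99.09 t (target 99.10 t)
Glass-mass sanity pass: Σ batch − LOI loss = 500.0 t (the targets, summed, come to 500.0 t; the stated basis being 500.0 t — any gap is answer rounding).
Batch grand total — Σ batch = 573.1 t; Σ batch·LOI gives LOI loss = 73.09 t; yield, glass over the total, = 87.25%.

Batch per 500.0 t frit:
  Alumina hydrate: 126.6 t
  Quartz sand: 291.2 t
  ZrSiO4: 27.80 t
  Barium carbonate: 127.5 t
Total batch = 573.1 t; LOI loss = 73.09 t; yield = 87.25%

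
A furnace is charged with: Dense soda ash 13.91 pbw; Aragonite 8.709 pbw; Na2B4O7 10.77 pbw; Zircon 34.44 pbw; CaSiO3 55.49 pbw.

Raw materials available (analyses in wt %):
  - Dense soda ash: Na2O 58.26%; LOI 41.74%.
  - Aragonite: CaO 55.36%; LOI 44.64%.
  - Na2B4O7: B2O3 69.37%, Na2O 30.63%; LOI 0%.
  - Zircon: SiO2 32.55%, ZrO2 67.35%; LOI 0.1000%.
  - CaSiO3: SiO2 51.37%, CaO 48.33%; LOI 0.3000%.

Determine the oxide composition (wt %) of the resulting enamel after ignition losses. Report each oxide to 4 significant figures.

Intermediates are printed, with 4-significant-figure rounding, in the printout — the whole derivation keeps full float precision in every operation; exactly one rounding is applied to each reported figure. The derived quantities are carried starting from the weights per 113.4 pbw of glass in full float precision (five oxide percentages, ignition loss, yield, the totals, net glass mass), as set out in question or answer.
What the batch supplies per oxide:
  B2O3: 10.77·0.6937 = 7.471 pbw
  SiO2: 34.44·0.3255 + 55.49·0.5137 = 39.72 pbw
  Na2O: 13.91·0.5826 + 10.77·0.3063 = 11.40 pbw
  CaO: 8.709·0.5536 + 55.49·0.4833 = 31.64 pbw
  ZrO2: 34.44·0.6735 = 23.20 pbw
LOI: 13.91·0.4174 + 8.709·0.4464 + 34.44·0.001000 + 55.49·0.003000 = 9.895 pbw
Net of LOI, the glass mass = 123.3 − 9.895 = 113.4 pbw (equal to the oxide-mass sum)
wt % = 100 × oxide mass / glass mass

Glass mass = 113.4 pbw (batch 123.3 − LOI 9.895).
Composition: B2O3 6.587%, SiO2 35.01%, Na2O 10.05%, CaO 27.89%, ZrO2 20.45%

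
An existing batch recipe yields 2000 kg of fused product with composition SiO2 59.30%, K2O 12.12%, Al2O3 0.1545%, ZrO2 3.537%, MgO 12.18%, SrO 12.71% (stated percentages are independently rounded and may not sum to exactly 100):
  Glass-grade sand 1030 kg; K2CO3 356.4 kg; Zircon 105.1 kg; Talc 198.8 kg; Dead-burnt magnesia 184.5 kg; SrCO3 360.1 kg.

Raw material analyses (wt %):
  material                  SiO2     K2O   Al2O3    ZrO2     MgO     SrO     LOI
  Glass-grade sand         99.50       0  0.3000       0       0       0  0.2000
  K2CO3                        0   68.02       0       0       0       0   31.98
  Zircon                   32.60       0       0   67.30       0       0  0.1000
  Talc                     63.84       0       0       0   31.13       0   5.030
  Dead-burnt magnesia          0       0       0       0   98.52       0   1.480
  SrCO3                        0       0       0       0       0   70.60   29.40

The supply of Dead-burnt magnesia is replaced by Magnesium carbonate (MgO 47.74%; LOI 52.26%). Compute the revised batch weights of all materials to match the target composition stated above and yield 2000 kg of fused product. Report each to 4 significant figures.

Revised batch per 2000 kg fused product:
  Glass-grade sand: 1030 kg
  K2CO3: 356.4 kg
  Zircon: 105.1 kg
  Talc: 198.8 kg
  Magnesium carbonate: 380.7 kg
  SrCO3: 360.1 kg
Total batch = 2431 kg; LOI loss = 431.0 kg

Mid-chain values appear rounded to four significant figures in the printout; the whole derivation maintains exact precision at all times. Each reported result takes just one rounding. All derived quantities (ignition loss, yield, six oxide percentages, the totals, net glass mass) are carried at full precision from the batch weights for 2000 kg of glass exactly as shown in question or answer.
The oxide mass targets at 2000 kg fused product:
  SiO2: 59.30% × 2000 = 1186 kg
  K2O: 12.12% × 2000 = 242.4 kg
  Al2O3: 0.1545% × 2000 = 3.090 kg
  ZrO2: 3.537% × 2000 = 70.74 kg
  MgO: 12.18% × 2000 = 243.6 kg
  SrO: 12.71% × 2000 = 254.2 kg
Per-oxide balance check on the weights just shown, per the basis as stated (delivered sums recover each target up to rounding of the answer):
  SiO2: 1030·0.9950 + 105.1·0.3260 + 198.8·0.6384 = 1186 kg (target 1186 kg)
  K2O: 356.4·0.6802 = 242.4 kg (target 242.4 kg)
  Al2O3: 1030·0.003000 = 3.090 kg (target 3.090 kg)
  ZrO2: 105.1·0.6730 = 70.73 kg (target 70.74 kg)
  MgO: 198.8·0.3113 + 380.7·0.4774 = 243.6 kg (target 243.6 kg)
  SrO: 360.1·0.7060 = 254.2 kg (target 254.2 kg)
Glass mass check: the batch minus its LOI: 2000 kg (oxide target masses add up to 2000 kg; versus the stated basis of 2000 kg — any gap is answer rounding).
Batch grand total — Σ batch = 2431 kg; LOI loss = Σ batch·LOI = 431.0 kg; the yield ratio, glass ÷ batch: 82.27%.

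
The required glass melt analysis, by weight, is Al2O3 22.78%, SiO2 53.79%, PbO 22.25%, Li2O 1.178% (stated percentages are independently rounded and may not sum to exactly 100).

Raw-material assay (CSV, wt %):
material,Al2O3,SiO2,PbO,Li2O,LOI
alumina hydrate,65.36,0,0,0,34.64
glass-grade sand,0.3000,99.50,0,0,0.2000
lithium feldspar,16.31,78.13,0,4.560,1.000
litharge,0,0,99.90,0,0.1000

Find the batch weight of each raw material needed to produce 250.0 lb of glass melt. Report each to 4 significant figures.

Batch per 250.0 lb glass melt:
  alumina hydrate: 70.63 lb
  glass-grade sand: 84.44 lb
  lithium feldspar: 64.58 lb
  litharge: 55.68 lb
Total batch = 275.3 lb; LOI loss = 25.34 lb; yield = 90.80%

In-progress results appear rounded to 4 significant digits on the page; all internal work carries exact precision at each step; a single rounding completes every reported number; derived quantities are recomputed in exact precision (the totals, net glass mass, the four compositions, ignition loss, yield) from the weighed amounts for 250.0 lb of glass exactly as shown in the problem or answer text.
Target oxide masses per 250.0 lb glass melt:
  Al2O3: 22.78% × 250.0 = 56.95 lb
  SiO2: 53.79% × 250.0 = 134.5 lb
  PbO: 22.25% × 250.0 = 55.62 lb
  Li2O: 1.178% × 250.0 = 2.945 lb
Oxide-by-oxide audit with the batch weights as given, relative to the basis at hand (every target is met by its sum net of answer rounding effects):
  Al2O3: 70.63·0.6536 + 84.44·0.003000 + 64.58·0.1631 = 56.95 lb (target 56.95 lb)
  SiO2: 84.44·0.9950 + 64.58·0.7813 = 134.5 lb (target 134.5 lb)
  PbO: 55.68·0.9990 = 55.62 lb (target 55.62 lb)
  Li2O: 64.58·0.04560 = 2.945 lb (target 2.945 lb)
Glass-mass bookkeeping: whole batch net of LOI = 250.0 lb (the targets, summed, come to 250.0 lb; the stated basis being 250.0 lb — any gap is answer rounding).
Batch grand total — Σ batch = 275.3 lb; loss to ignition Σ batch·LOI = 25.34 lb; yield: glass divided by total = 90.80%.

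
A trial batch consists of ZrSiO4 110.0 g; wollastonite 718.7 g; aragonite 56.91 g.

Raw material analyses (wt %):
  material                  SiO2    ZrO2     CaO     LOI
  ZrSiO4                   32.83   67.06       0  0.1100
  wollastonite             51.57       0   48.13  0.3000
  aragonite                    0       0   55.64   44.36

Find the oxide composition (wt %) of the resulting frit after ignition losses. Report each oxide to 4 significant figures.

Glass mass = 858.1 g (batch 885.6 − LOI 27.52).
Composition: SiO2 47.40%, ZrO2 8.597%, CaO 44.00%

Working values are shown, rounded to 4 significant figures, across the worked steps. Each numeric step runs at exact precision end to end; a single rounding yields each reported figure. The derived quantities, which include totals, the three compositions, LOI, net glass mass, yield, are rebuilt in exact precision, exactly as printed in problem or answer, from the weighed amounts at 858.1 g of glass.
What the batch supplies per oxide:
  SiO2: 110.0·0.3283 + 718.7·0.5157 = 406.7 g
  ZrO2: 110.0·0.6706 = 73.77 g
  CaO: 718.7·0.4813 + 56.91·0.5564 = 377.6 g
LOI: 110.0·0.001100 + 718.7·0.003000 + 56.91·0.4436 = 27.52 g
The glass mass, total less LOI, = 885.6 − 27.52 = 858.1 g (consistent with Σ oxide mass)
percent by weight: oxide/glass ×100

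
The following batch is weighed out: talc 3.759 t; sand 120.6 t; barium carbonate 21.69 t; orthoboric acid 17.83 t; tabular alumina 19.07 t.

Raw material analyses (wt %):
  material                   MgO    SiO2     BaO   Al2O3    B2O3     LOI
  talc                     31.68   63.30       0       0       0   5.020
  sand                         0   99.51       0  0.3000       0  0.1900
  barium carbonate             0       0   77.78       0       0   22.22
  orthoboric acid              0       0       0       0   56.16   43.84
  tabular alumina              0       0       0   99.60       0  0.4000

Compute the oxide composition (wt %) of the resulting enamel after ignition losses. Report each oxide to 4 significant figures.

Values along the way are displayed rounded off to 4 significant figures in the printout — the whole derivation runs at full precision throughout. Each reported figure takes exactly one rounding; all derived quantities (net glass mass, LOI, totals, the five compositions, yield) are carried starting from the weights at 169.8 t of glass in full float precision as they appear in question or answer.
What the batch supplies per oxide:
  MgO: 3.759·0.3168 = 1.191 t
  SiO2: 3.759·0.6330 + 120.6·0.9951 = 122.4 t
  BaO: 21.69·0.7778 = 16.87 t
  Al2O3: 120.6·0.003000 + 19.07·0.9960 = 19.36 t
  B2O3: 17.83·0.5616 = 10.01 t
LOI: 3.759·0.05020 + 120.6·0.001900 + 21.69·0.2222 + 17.83·0.4384 + 19.07·0.004000 = 13.13 t
Glass mass = batch − LOI = 182.9 − 13.13 = 169.8 t (equal to the oxide-mass sum)
wt % = oxide mass / glass mass × 100

Glass mass = 169.8 t (batch 182.9 − LOI 13.13).
Composition: MgO 0.7012%, SiO2 72.07%, BaO 9.934%, Al2O3 11.40%, B2O3 5.896%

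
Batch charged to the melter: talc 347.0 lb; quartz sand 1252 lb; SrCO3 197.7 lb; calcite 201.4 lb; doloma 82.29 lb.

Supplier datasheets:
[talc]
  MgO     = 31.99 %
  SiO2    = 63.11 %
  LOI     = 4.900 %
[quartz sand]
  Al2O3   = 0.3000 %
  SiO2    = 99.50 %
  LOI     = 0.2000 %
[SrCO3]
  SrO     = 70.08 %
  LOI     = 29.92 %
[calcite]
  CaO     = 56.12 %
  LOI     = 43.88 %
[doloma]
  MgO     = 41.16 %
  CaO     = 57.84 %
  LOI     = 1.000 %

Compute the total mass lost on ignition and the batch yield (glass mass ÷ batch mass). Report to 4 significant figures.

The intermediate values are displayed rounded to four significant digits in the working; all internal work carries full float precision all the way through. Exactly one rounding lands on every reported result. Derived quantities (ignition loss, five oxide percentages, glass mass, yield, totals) are re-derived in full float precision starting from the weights for 1913 lb of glass, as set out in question or answer.
Per-material ignition loss:
  talc: 347.0 × 0.04900 = 17.00 lb
  quartz sand: 1252 × 0.002000 = 2.504 lb
  SrCO3: 197.7 × 0.2992 = 59.15 lb
  calcite: 201.4 × 0.4388 = 88.37 lb
  doloma: 82.29 × 0.01000 = 0.8229 lb
Total LOI = 167.9 lb
Glass = batch − LOI = 2080 − 167.9 = 1913 lb

LOI loss = 167.9 lb; glass = 1913 lb; yield = 91.93%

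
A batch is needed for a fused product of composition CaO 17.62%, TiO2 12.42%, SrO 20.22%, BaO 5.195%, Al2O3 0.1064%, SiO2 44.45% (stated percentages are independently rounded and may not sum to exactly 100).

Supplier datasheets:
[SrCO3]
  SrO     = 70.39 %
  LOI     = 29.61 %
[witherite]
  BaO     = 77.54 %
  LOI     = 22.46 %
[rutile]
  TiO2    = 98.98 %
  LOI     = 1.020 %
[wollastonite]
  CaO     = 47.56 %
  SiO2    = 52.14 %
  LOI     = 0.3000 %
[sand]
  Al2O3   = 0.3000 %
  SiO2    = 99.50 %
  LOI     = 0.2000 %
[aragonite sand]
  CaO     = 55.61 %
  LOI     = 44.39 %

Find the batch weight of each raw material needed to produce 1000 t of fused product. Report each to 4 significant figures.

All internal work maintains exact precision at all times — working values appear rounded off to 4 significant figures at each printed step; every reported number sees exactly one rounding — all derived quantities (glass mass, ignition loss, the six compositions, the yield, totals) are carried from the batch weights at 1000 t of glass at full precision, as quoted within either problem or answer.
Target oxide masses per 1000 t fused product:
  CaO: 17.62% × 1000 = 176.2 t
  TiO2: 12.42% × 1000 = 124.2 t
  SrO: 20.22% × 1000 = 202.2 t
  BaO: 5.195% × 1000 = 51.95 t
  Al2O3: 0.1064% × 1000 = 1.064 t
  SiO2: 44.45% × 1000 = 444.5 t
Oxide-by-oxide audit from the weights as reported, under the basis named above (oxide sums agree with the targets net of answer rounding effects):
  CaO: 175.7·0.4756 + 166.6·0.5561 = 176.2 t (target 176.2 t)
  TiO2: 125.5·0.9898 = 124.2 t (target 124.2 t)
  SrO: 287.3·0.7039 = 202.2 t (target 202.2 t)
  BaO: 67.00·0.7754 = 51.95 t (target 51.95 t)
  Al2O3: 354.7·0.003000 = 1.064 t (target 1.064 t)
  SiO2: 175.7·0.5214 + 354.7·0.9950 = 444.5 t (target 444.5 t)
Mass balance on the glass: the batch minus its LOI: 1000 t (per-oxide target masses sum to 1000 t; against the stated basis, 1000 t — a pure rounding effect).
Batch grand total — Σ batch = 1177 t; the LOI term Σ batch·LOI equals 176.6 t; yield = glass ÷ total batch = 84.99%.

Batch per 1000 t fused product:
  SrCO3: 287.3 t
  witherite: 67.00 t
  rutile: 125.5 t
  wollastonite: 175.7 t
  sand: 354.7 t
  aragonite sand: 166.6 t
Total batch = 1177 t; LOI loss = 176.6 t; yield = 84.99%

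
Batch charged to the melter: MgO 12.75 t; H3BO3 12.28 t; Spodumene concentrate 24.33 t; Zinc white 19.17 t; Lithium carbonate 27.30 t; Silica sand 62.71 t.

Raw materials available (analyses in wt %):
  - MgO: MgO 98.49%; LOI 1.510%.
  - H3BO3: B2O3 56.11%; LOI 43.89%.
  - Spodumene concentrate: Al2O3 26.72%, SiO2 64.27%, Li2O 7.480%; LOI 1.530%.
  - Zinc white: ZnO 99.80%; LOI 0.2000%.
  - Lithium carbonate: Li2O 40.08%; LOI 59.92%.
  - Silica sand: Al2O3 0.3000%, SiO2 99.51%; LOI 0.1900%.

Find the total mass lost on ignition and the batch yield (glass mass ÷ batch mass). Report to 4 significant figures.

LOI loss = 22.47 t; glass = 136.1 t; yield = 85.83%

All internal work runs at full precision at all times — in-progress results are printed, with 4-significant-figure rounding, at each printed step; each reported number is rounded just once. The derived quantities, including six oxide percentages, ignition loss, the yield, glass mass, totals, are carried using the weight values for 136.1 t of glass at full precision, exactly as shown in question or answer.
Material-by-material LOI:
  MgO: 12.75 × 0.01510 = 0.1925 t
  H3BO3: 12.28 × 0.4389 = 5.390 t
  Spodumene concentrate: 24.33 × 0.01530 = 0.3722 t
  Zinc white: 19.17 × 0.002000 = 0.03834 t
  Lithium carbonate: 27.30 × 0.5992 = 16.36 t
  Silica sand: 62.71 × 0.001900 = 0.1191 t
Total LOI = 22.47 t
Glass = batch − LOI = 158.5 − 22.47 = 136.1 t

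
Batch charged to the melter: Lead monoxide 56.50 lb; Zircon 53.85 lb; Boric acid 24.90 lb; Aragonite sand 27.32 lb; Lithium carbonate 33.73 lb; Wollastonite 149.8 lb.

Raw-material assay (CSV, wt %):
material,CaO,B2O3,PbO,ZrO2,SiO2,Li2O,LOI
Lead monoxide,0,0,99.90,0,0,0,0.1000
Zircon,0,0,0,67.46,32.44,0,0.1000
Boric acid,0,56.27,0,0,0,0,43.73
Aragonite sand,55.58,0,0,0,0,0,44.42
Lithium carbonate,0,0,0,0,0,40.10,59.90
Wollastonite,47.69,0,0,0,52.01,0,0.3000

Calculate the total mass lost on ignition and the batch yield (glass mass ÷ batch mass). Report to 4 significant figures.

All arithmetic keeps full precision all the way through. Values along the way are printed (rounded to four significant figures) between the steps — every reported figure carries a single rounding; derived quantities, including six oxide percentages, net glass mass, totals, the yield, LOI, are recomputed from the batch weights per 302.3 lb of glass in exact precision as set out in question or answer.
Ignition loss by material:
  Lead monoxide: 56.50 × 0.001000 = 0.05650 lb
  Zircon: 53.85 × 0.001000 = 0.05385 lb
  Boric acid: 24.90 × 0.4373 = 10.89 lb
  Aragonite sand: 27.32 × 0.4442 = 12.14 lb
  Lithium carbonate: 33.73 × 0.5990 = 20.20 lb
  Wollastonite: 149.8 × 0.003000 = 0.4494 lb
Total LOI = 43.79 lb
Glass = batch − LOI = 346.1 − 43.79 = 302.3 lb

LOI loss = 43.79 lb; glass = 302.3 lb; yield = 87.35%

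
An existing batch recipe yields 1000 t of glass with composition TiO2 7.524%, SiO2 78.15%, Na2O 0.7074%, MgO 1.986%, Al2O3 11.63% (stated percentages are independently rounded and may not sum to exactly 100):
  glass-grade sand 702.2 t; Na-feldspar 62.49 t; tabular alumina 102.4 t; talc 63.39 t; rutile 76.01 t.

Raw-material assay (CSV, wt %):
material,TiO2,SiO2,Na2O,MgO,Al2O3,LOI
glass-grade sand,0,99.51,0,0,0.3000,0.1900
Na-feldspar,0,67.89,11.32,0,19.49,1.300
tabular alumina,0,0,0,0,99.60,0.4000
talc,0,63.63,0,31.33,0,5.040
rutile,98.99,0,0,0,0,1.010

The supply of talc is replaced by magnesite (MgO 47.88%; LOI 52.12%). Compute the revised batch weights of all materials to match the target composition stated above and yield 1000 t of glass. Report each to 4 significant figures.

Revised batch per 1000 t glass:
  glass-grade sand: 742.7 t
  Na-feldspar: 62.49 t
  tabular alumina: 102.3 t
  magnesite: 41.48 t
  rutile: 76.01 t
Total batch = 1025 t; LOI loss = 25.02 t

Values along the way are printed (rounded to 4 significant figures) within the worked lines; the working math carries exact precision all the way through. A single rounding produces every reported number. All derived quantities are rebuilt in full precision (the yield, ignition loss, the five compositions, the totals, glass mass) from the batch weights per 1000 t of glass, exactly as printed in either problem or answer.
Oxide mass targets, per 1000 t glass:
  TiO2: 7.524% × 1000 = 75.24 t
  SiO2: 78.15% × 1000 = 781.5 t
  Na2O: 0.7074% × 1000 = 7.074 t
  MgO: 1.986% × 1000 = 19.86 t
  Al2O3: 11.63% × 1000 = 116.3 t
Verifying the oxide balance from the weights as reported, versus the basis set out (sum by sum, the targets are met modulo rounding of the values):
  TiO2: 76.01·0.9899 = 75.24 t (target 75.24 t)
  SiO2: 742.7·0.9951 + 62.49·0.6789 = 781.5 t (target 781.5 t)
  Na2O: 62.49·0.1132 = 7.074 t (target 7.074 t)
  MgO: 41.48·0.4788 = 19.86 t (target 19.86 t)
  Al2O3: 742.7·0.003000 + 62.49·0.1949 + 102.3·0.9960 = 116.3 t (target 116.3 t)
Glass-mass closure: the batch minus its LOI: 1000 t (targets for the oxides total 1000 t; versus the stated basis of 1000 t — deltas are rounding alone).
Whole-batch sum: Σ batch = 1025 t; loss to ignition Σ batch·LOI = 25.02 t; as yield: glass ÷ batch → 97.56%.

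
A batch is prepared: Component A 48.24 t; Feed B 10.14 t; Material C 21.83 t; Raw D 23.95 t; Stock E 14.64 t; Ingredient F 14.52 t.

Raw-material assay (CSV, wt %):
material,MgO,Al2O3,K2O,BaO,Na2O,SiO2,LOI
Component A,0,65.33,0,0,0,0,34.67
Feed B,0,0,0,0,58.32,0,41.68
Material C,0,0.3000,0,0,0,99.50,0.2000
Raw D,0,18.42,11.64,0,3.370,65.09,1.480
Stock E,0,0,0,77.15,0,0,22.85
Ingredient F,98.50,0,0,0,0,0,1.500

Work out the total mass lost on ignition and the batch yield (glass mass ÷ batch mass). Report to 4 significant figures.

LOI loss = 24.91 t; glass = 108.4 t; yield = 81.31%

Full precision is maintained at all times — the intermediate values are shown rounded off to 4 significant digits when written out. Exactly one rounding lands on each reported number. Derived quantities, which include totals, ignition loss, yield, the six compositions, net glass mass, are recomputed at exact precision, exactly as printed in the problem or the answer, from the weighed amounts on 108.4 t of glass.
Ignition loss by material:
  Component A: 48.24 × 0.3467 = 16.72 t
  Feed B: 10.14 × 0.4168 = 4.226 t
  Material C: 21.83 × 0.002000 = 0.04366 t
  Raw D: 23.95 × 0.01480 = 0.3545 t
  Stock E: 14.64 × 0.2285 = 3.345 t
  Ingredient F: 14.52 × 0.01500 = 0.2178 t
Total LOI = 24.91 t
Glass = batch − LOI = 133.3 − 24.91 = 108.4 t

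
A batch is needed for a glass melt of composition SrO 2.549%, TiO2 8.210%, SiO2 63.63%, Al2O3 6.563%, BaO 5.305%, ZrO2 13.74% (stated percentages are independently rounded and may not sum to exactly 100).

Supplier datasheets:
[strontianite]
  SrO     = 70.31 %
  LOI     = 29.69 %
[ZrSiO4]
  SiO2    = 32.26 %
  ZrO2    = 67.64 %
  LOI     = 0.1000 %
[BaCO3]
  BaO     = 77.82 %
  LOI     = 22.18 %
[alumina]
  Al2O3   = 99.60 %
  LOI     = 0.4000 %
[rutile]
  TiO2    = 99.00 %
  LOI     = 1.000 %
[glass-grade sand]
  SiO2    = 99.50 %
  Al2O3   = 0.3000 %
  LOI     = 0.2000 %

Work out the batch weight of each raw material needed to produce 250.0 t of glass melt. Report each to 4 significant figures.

The whole derivation maintains full float precision in every operation; rounding to four significant figures applies to each working value as displayed — every reported result carries a single rounding. All derived quantities are rebuilt starting from the weights at 250.0 t of glass in full float precision (net glass mass, the totals, the six compositions, ignition loss, the yield) exactly as printed in either problem or answer.
Per-oxide target masses for 250.0 t glass melt:
  SrO: 2.549% × 250.0 = 6.372 t
  TiO2: 8.210% × 250.0 = 20.52 t
  SiO2: 63.63% × 250.0 = 159.1 t
  Al2O3: 6.563% × 250.0 = 16.41 t
  BaO: 5.305% × 250.0 = 13.26 t
  ZrO2: 13.74% × 250.0 = 34.35 t
A balance pass over the oxides, with the batch weights as given, versus the basis set out (sum by sum, the targets are met once rounding is allowed for):
  SrO: 9.063·0.7031 = 6.372 t (target 6.372 t)
  TiO2: 20.73·0.9900 = 20.52 t (target 20.52 t)
  SiO2: 50.78·0.3226 + 143.4·0.9950 = 159.1 t (target 159.1 t)
  Al2O3: 16.04·0.9960 + 143.4·0.003000 = 16.41 t (target 16.41 t)
  BaO: 17.04·0.7782 = 13.26 t (target 13.26 t)
  ZrO2: 50.78·0.6764 = 34.35 t (target 34.35 t)
Auditing the glass mass value: whole batch net of LOI = 250.0 t (per-oxide target masses sum to 250.0 t; basis as stated: 250.0 t — a pure rounding effect).
Summing the batch: Σ batch = 257.1 t; LOI removed, Σ of batch·LOI: 7.079 t; the yield ratio, glass ÷ batch: 97.25%.

Batch per 250.0 t glass melt:
  strontianite: 9.063 t
  ZrSiO4: 50.78 t
  BaCO3: 17.04 t
  alumina: 16.04 t
  rutile: 20.73 t
  glass-grade sand: 143.4 t
Total batch = 257.1 t; LOI loss = 7.079 t; yield = 97.25%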